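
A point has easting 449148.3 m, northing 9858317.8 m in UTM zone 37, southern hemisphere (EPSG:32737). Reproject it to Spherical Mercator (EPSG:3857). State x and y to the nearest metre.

Unproject from UTM 37S (λ₀ = 39°) → φ = -1.28180011°, λ = 38.54289987°.
Web Mercator (R = 6378137 m): x = 4290575.987 m, y = -142701.239 m.

x 4290576 m, y -142701 m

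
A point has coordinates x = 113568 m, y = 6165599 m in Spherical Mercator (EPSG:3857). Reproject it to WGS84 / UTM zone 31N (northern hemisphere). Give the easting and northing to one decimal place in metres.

E 353326.2 m, N 5357307.3 m

Web Mercator inverse (R = 6378137 m) → φ = 48.35189756°, λ = 1.02019870°.
UTM 31N forward: E = 353326.244 m, N = 5357307.309 m.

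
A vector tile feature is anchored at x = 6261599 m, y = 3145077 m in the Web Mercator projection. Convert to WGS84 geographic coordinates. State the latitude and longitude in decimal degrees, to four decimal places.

lat 27.1728°, lon 56.2489°

R = 6378137 m. λ = x/R = 56.24890085°.
φ = 2·arctan(exp(y/R)) − 90° = 2·arctan(1.63739) − 90° = 27.17279630°.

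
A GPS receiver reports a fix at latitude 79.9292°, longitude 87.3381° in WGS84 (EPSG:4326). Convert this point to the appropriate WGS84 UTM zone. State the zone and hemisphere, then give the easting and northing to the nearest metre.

Longitude 87.3381° lies in the 6° band [84°, 90°), giving zone 45; latitude is north of the equator, so 45N.
Zone 45 central meridian λ₀ = 6×45 − 183 = 87°; Δλ = +0.3381°.
Transverse Mercator on WGS84 with k₀ = 0.9996 gives E = 506600.197 m, N = 8873702.645 m.

Zone 45N: E 506600 m, N 8873703 m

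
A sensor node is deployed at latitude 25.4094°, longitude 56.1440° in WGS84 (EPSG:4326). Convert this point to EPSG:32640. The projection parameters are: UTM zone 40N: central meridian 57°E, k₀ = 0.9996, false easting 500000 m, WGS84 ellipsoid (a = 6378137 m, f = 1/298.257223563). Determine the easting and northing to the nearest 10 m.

Zone 40 central meridian λ₀ = 6×40 − 183 = 57°; Δλ = -0.8560°.
Transverse Mercator on WGS84 with k₀ = 0.9996 gives E = 413907.673 m, N = 2810557.241 m.

E 413910 m, N 2810560 m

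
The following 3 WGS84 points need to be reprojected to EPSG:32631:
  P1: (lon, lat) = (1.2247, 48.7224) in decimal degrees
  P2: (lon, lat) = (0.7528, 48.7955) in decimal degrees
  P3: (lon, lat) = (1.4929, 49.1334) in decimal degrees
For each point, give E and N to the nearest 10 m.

UTM zone 31N: λ₀ = 3°, k₀ = 0.9996.
P1 (48.7224°, 1.2247°) → (369432.665, 5398117.463) m.
P2 (48.7955°, 0.7528°) → (334967.805, 5407158.401) m.
P3 (49.1334°, 1.4929°) → (390063.402, 5443378.940) m.

P1: E 369430 m, N 5398120 m; P2: E 334970 m, N 5407160 m; P3: E 390060 m, N 5443380 m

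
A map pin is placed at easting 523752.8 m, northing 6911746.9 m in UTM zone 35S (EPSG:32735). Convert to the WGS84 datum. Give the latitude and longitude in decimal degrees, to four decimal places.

lat -27.9190°, lon 27.2414°

Zone 35S: λ₀ = 27°, k₀ = 0.9996, false easting 500000 m, false northing 10000000 m.
Meridian distance M = (N − FN)/k₀ = -3089488.9 m.
Inverse transverse Mercator on WGS84 gives φ = -27.91900029°, λ = 27.24139978°.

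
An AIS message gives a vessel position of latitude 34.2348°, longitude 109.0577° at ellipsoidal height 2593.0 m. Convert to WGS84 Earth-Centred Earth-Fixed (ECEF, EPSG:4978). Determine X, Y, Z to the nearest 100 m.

X -1724300 m, Y 4991400 m, Z 3569500 m

WGS84: a = 6378137 m, e² = 0.006694380; N(φ) = a/√(1−e²sin²φ) = 6384904.718 m.
X = (N+h)·cosφ·cosλ = -1724285.683 m; Y = (N+h)·cosφ·sinλ = 4991354.567 m; Z = (N(1−e²)+h)·sinφ = 3569467.791 m.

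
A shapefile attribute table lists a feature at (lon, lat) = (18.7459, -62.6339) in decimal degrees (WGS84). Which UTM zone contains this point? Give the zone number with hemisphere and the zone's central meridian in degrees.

UTM zone = ⌊(λ + 180)/6⌋ + 1; 18.7459° ∈ [18°, 24°) → zone 34.
Hemisphere: S (φ < 0).
Central meridian λ₀ = 6×34 − 183 = 21°.

Zone 34S, central meridian 21°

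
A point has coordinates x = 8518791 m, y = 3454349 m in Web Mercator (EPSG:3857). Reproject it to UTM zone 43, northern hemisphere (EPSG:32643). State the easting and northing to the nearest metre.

Web Mercator inverse (R = 6378137 m) → φ = 29.61649897°, λ = 76.52560158°.
UTM 43N forward: E = 647712.189 m, N = 3277263.566 m.

E 647712 m, N 3277264 m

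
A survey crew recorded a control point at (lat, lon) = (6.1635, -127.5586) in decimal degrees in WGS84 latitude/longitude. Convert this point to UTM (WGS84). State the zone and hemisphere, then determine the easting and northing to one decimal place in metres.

Longitude -127.5586° lies in the 6° band [-132°, -126°), giving zone 9; latitude is north of the equator, so 9N.
Zone 9 central meridian λ₀ = 6×9 − 183 = -129°; Δλ = +1.4414°.
Transverse Mercator on WGS84 with k₀ = 0.9996 gives E = 659487.297 m, N = 681493.691 m.

Zone 9N: E 659487.3 m, N 681493.7 m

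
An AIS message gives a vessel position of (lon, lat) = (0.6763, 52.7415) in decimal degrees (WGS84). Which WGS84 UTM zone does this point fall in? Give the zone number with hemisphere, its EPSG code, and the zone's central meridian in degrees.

Zone 31N (EPSG:32631), central meridian 3°

UTM zone = ⌊(λ + 180)/6⌋ + 1; 0.6763° ∈ [0°, 6°) → zone 31.
Hemisphere: N (φ ≥ 0).
Central meridian λ₀ = 6×31 − 183 = 3°.
EPSG code: 32631.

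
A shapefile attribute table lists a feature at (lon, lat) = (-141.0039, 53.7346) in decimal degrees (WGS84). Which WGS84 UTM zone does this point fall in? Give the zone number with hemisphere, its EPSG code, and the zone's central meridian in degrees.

UTM zone = ⌊(λ + 180)/6⌋ + 1; -141.0039° ∈ [-144°, -138°) → zone 7.
Hemisphere: N (φ ≥ 0).
Central meridian λ₀ = 6×7 − 183 = -141°.
EPSG code: 32607.

Zone 7N (EPSG:32607), central meridian -141°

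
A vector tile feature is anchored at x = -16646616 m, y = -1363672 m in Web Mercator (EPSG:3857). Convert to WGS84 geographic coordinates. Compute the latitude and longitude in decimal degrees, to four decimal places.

R = 6378137 m. λ = x/R = -149.53909582°.
φ = 2·arctan(exp(y/R)) − 90° = 2·arctan(0.80751) − 90° = -12.15779697°.

lat -12.1578°, lon -149.5391°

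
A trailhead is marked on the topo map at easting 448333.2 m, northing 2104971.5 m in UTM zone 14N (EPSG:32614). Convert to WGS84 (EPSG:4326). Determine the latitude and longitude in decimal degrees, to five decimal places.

Zone 14N: λ₀ = -99°, k₀ = 0.9996, false easting 500000 m.
Meridian distance M = (N − FN)/k₀ = 2105813.8 m.
Inverse transverse Mercator on WGS84 gives φ = 19.03679992°, λ = -99.49099974°.

lat 19.03680°, lon -99.49100°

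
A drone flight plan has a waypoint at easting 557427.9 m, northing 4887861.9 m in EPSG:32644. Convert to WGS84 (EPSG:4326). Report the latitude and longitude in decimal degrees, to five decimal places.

Zone 44N: λ₀ = 81°, k₀ = 0.9996, false easting 500000 m.
Meridian distance M = (N − FN)/k₀ = 4889817.8 m.
Inverse transverse Mercator on WGS84 gives φ = 44.14169958°, λ = 81.71800026°.

lat 44.14170°, lon 81.71800°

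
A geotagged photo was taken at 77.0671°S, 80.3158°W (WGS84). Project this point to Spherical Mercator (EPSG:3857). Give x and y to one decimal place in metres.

x -8940714.0 m, y -13887380.3 m

Web Mercator is spherical with R = a = 6378137 m.
x = R·λ = 6378137 × -1.401775151 = -8940713.959 m.
y = R·ln tan(π/4 + φ/2) = 6378137 × -2.177341172 = -13887380.292 m.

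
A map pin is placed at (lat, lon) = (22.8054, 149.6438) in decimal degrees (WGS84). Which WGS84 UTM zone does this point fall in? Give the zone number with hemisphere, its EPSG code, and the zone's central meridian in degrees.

Zone 55N (EPSG:32655), central meridian 147°

UTM zone = ⌊(λ + 180)/6⌋ + 1; 149.6438° ∈ [144°, 150°) → zone 55.
Hemisphere: N (φ ≥ 0).
Central meridian λ₀ = 6×55 − 183 = 147°.
EPSG code: 32655.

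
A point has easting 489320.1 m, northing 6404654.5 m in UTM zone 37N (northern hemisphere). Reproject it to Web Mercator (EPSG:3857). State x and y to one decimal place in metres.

Unproject from UTM 37N (λ₀ = 39°) → φ = 57.78379985°, λ = 38.82040026°.
Web Mercator (R = 6378137 m): x = 4321467.190 m, y = 7922037.107 m.

x 4321467.2 m, y 7922037.1 m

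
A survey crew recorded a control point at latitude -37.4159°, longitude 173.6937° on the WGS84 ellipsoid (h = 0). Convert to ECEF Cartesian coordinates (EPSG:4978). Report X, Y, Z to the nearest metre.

WGS84: a = 6378137 m, e² = 0.006694380; N(φ) = a/√(1−e²sin²φ) = 6386033.058 m.
X = (N+h)·cosφ·cosλ = -5041389.703 m; Y = (N+h)·cosφ·sinλ = 557135.698 m; Z = (N(1−e²)+h)·sinφ = -3854154.816 m.

X -5041390 m, Y 557136 m, Z -3854155 m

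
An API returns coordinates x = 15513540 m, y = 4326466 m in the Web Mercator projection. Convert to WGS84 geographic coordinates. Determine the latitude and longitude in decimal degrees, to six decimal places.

lat 36.187603°, lon 139.360501°

R = 6378137 m. λ = x/R = 139.36050093°.
φ = 2·arctan(exp(y/R)) − 90° = 2·arctan(1.97058) − 90° = 36.18760260°.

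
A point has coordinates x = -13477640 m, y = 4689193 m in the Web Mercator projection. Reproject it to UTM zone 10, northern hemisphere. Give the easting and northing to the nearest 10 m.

E 667510 m, N 4293340 m

Web Mercator inverse (R = 6378137 m) → φ = 38.77289681°, λ = -121.07170006°.
UTM 10N forward: E = 667514.222 m, N = 4293340.831 m.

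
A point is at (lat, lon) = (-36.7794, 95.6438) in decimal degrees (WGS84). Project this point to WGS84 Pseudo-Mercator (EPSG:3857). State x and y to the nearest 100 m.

x 10647000 m, y -4408400 m

Web Mercator is spherical with R = a = 6378137 m.
x = R·λ = 6378137 × 1.669299219 = 10647019.114 m.
y = R·ln tan(π/4 + φ/2) = 6378137 × -0.691173996 = -4408402.437 m.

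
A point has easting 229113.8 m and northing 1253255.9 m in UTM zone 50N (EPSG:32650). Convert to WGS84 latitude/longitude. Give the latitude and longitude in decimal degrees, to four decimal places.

Zone 50N: λ₀ = 117°, k₀ = 0.9996, false easting 500000 m.
Meridian distance M = (N − FN)/k₀ = 1253757.4 m.
Inverse transverse Mercator on WGS84 gives φ = 11.32669962°, λ = 114.51830017°.

lat 11.3267°, lon 114.5183°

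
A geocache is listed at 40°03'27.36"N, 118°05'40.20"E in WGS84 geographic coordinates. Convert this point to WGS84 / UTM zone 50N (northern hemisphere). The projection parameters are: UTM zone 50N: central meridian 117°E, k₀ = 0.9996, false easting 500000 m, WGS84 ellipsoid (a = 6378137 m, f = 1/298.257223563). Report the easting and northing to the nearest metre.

E 593349 m, N 4434724 m

Zone 50 central meridian λ₀ = 6×50 − 183 = 117°; Δλ = +1.0945°.
Transverse Mercator on WGS84 with k₀ = 0.9996 gives E = 593348.631 m, N = 4434724.123 m.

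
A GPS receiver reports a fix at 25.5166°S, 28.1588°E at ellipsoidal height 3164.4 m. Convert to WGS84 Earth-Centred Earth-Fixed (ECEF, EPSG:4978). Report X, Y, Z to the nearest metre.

X 5080425 m, Y 2719398 m, Z -2732193 m

WGS84: a = 6378137 m, e² = 0.006694380; N(φ) = a/√(1−e²sin²φ) = 6382102.292 m.
X = (N+h)·cosφ·cosλ = 5080424.794 m; Y = (N+h)·cosφ·sinλ = 2719398.158 m; Z = (N(1−e²)+h)·sinφ = -2732193.385 m.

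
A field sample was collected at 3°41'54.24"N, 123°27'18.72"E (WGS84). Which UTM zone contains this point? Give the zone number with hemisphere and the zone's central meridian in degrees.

UTM zone = ⌊(λ + 180)/6⌋ + 1; 123.4552° ∈ [120°, 126°) → zone 51.
Hemisphere: N (φ ≥ 0).
Central meridian λ₀ = 6×51 − 183 = 123°.

Zone 51N, central meridian 123°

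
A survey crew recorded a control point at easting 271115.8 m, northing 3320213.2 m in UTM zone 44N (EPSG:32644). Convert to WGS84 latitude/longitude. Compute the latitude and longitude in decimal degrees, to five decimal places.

Zone 44N: λ₀ = 81°, k₀ = 0.9996, false easting 500000 m.
Meridian distance M = (N − FN)/k₀ = 3321541.8 m.
Inverse transverse Mercator on WGS84 gives φ = 29.99149967°, λ = 78.62740044°.

lat 29.99150°, lon 78.62740°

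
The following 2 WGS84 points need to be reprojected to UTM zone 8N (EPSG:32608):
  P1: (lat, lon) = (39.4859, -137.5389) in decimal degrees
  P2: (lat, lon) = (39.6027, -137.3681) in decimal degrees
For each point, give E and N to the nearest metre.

P1: E 281650 m, N 4373777 m; P2: E 296682 m, N 4386342 m

UTM zone 8N: λ₀ = -135°, k₀ = 0.9996.
P1 (39.4859°, -137.5389°) → (281649.960, 4373777.084) m.
P2 (39.6027°, -137.3681°) → (296682.104, 4386341.565) m.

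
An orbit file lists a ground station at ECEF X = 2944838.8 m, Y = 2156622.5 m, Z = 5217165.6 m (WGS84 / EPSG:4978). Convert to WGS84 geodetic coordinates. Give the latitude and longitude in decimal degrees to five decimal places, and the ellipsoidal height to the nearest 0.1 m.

lat 55.20270°, lon 36.21680°, h 3497.0 m

λ = atan2(Y, X) = 36.21680032°; p = √(X²+Y²) = 3650081.7 m.
Bowring's method on WGS84 (a = 6378137 m, b = 6356752.314 m) gives φ = 55.20269970°, h = 3497.047 m.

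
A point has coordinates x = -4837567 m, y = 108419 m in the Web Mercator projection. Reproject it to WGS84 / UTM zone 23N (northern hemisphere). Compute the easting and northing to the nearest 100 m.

Web Mercator inverse (R = 6378137 m) → φ = 0.97389755°, λ = -43.45660374°.
UTM 23N forward: E = 671737.617 m, N = 107684.367 m.

E 671700 m, N 107700 m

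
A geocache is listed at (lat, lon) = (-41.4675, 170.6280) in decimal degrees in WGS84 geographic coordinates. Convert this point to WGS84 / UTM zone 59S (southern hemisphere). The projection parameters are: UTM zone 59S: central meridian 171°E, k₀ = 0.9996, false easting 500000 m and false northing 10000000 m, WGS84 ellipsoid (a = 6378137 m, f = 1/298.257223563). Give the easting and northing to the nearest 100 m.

Zone 59 central meridian λ₀ = 6×59 − 183 = 171°; Δλ = -0.3720°.
Transverse Mercator on WGS84 with k₀ = 0.9996 gives E = 468936.305 m, N = 5409277.112 m.

E 468900 m, N 5409300 m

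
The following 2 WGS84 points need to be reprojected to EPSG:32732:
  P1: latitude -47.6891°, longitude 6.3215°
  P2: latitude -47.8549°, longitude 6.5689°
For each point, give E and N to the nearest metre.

P1: E 299005 m, N 4714779 m; P2: E 318148 m, N 4696965 m

UTM zone 32S: λ₀ = 9°, k₀ = 0.9996.
P1 (-47.6891°, 6.3215°) → (299005.217, 4714778.595) m.
P2 (-47.8549°, 6.5689°) → (318148.301, 4696965.472) m.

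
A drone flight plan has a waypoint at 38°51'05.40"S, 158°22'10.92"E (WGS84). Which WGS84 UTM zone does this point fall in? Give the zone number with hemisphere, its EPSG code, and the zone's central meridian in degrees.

Zone 57S (EPSG:32757), central meridian 159°

UTM zone = ⌊(λ + 180)/6⌋ + 1; 158.3697° ∈ [156°, 162°) → zone 57.
Hemisphere: S (φ < 0).
Central meridian λ₀ = 6×57 − 183 = 159°.
EPSG code: 32757.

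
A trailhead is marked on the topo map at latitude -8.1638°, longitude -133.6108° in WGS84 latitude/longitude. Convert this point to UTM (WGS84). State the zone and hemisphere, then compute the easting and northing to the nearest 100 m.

Longitude -133.6108° lies in the 6° band [-138°, -132°), giving zone 8; latitude is south of the equator, so 8S.
Zone 8 central meridian λ₀ = 6×8 − 183 = -135°; Δλ = +1.3892°.
Transverse Mercator on WGS84 with k₀ = 0.9996 gives E = 653041.472 m, N = 9097330.231 m.

Zone 8S: E 653000 m, N 9097300 m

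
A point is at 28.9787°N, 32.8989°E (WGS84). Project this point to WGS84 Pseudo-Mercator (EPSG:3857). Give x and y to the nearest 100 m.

x 3662300 m, y 3372900 m

Web Mercator is spherical with R = a = 6378137 m.
x = R·λ = 6378137 × 0.574194125 = 3662288.796 m.
y = R·ln tan(π/4 + φ/2) = 6378137 × 0.528827666 = 3372935.301 m.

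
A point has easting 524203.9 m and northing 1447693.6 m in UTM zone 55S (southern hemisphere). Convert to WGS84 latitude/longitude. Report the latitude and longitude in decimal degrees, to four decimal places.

Zone 55S: λ₀ = 147°, k₀ = 0.9996, false easting 500000 m, false northing 10000000 m.
Meridian distance M = (N − FN)/k₀ = -8555728.7 m.
Inverse transverse Mercator on WGS84 gives φ = -77.04779982°, λ = 147.96739922°.

lat -77.0478°, lon 147.9674°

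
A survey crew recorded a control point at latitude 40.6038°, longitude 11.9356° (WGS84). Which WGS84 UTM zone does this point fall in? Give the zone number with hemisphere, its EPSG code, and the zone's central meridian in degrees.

UTM zone = ⌊(λ + 180)/6⌋ + 1; 11.9356° ∈ [6°, 12°) → zone 32.
Hemisphere: N (φ ≥ 0).
Central meridian λ₀ = 6×32 − 183 = 9°.
EPSG code: 32632.

Zone 32N (EPSG:32632), central meridian 9°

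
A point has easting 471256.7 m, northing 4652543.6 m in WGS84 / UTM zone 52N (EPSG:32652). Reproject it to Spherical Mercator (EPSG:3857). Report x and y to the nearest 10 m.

x 14321560 m, y 5164640 m

Unproject from UTM 52N (λ₀ = 129°) → φ = 42.02439967°, λ = 128.65280011°.
Web Mercator (R = 6378137 m): x = 14321564.198 m, y = 5164635.097 m.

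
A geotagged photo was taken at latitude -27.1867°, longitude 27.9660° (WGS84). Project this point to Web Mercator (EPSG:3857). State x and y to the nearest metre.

Web Mercator is spherical with R = a = 6378137 m.
x = R·λ = 6378137 × 0.488098779 = 3113160.880 m.
y = R·ln tan(π/4 + φ/2) = 6378137 × -0.493375554 = -3146816.874 m.

x 3113161 m, y -3146817 m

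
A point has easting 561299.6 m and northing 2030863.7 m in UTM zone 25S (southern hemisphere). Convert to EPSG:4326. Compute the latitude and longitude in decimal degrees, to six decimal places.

lat -71.814500°, lon -31.239999°

Zone 25S: λ₀ = -33°, k₀ = 0.9996, false easting 500000 m, false northing 10000000 m.
Meridian distance M = (N − FN)/k₀ = -7972325.2 m.
Inverse transverse Mercator on WGS84 gives φ = -71.81450012°, λ = -31.23999859°.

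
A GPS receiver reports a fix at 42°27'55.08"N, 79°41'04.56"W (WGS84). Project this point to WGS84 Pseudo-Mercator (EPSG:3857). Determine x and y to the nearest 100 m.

Web Mercator is spherical with R = a = 6378137 m.
x = R·λ = 6378137 × -1.390758633 = -8870449.096 m.
y = R·ln tan(π/4 + φ/2) = 6378137 × 0.820135406 = 5230935.979 m.

x -8870400 m, y 5230900 m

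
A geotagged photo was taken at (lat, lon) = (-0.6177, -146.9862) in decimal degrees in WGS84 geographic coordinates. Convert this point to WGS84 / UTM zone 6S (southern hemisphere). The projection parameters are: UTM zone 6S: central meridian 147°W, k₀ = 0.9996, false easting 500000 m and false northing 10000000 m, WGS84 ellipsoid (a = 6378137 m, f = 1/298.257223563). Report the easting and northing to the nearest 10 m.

E 501540 m, N 9931730 m

Zone 6 central meridian λ₀ = 6×6 − 183 = -147°; Δλ = +0.0138°.
Transverse Mercator on WGS84 with k₀ = 0.9996 gives E = 501535.506 m, N = 9931725.562 m.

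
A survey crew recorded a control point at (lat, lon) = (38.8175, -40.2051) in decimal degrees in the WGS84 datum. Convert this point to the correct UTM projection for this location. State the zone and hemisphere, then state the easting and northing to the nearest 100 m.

Longitude -40.2051° lies in the 6° band [-42°, -36°), giving zone 24; latitude is north of the equator, so 24N.
Zone 24 central meridian λ₀ = 6×24 − 183 = -39°; Δλ = -1.2051°.
Transverse Mercator on WGS84 with k₀ = 0.9996 gives E = 395379.071 m, N = 4297214.415 m.

Zone 24N: E 395400 m, N 4297200 m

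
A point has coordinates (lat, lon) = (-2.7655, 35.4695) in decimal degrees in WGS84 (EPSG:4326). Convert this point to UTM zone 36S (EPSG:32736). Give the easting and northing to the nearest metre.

E 774561 m, N 9694041 m

Zone 36 central meridian λ₀ = 6×36 − 183 = 33°; Δλ = +2.4695°.
Transverse Mercator on WGS84 with k₀ = 0.9996 gives E = 774560.823 m, N = 9694041.159 m.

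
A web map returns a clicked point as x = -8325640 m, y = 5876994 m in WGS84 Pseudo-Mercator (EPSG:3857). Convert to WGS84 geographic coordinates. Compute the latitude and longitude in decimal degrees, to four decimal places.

lat 46.5998°, lon -74.7905°

R = 6378137 m. λ = x/R = -74.79049662°.
φ = 2·arctan(exp(y/R)) − 90° = 2·arctan(2.51288) − 90° = 46.59979908°.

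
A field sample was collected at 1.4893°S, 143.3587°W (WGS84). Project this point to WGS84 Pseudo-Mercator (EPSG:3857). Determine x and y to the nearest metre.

Web Mercator is spherical with R = a = 6378137 m.
x = R·λ = 6378137 × -2.502081326 = -15958617.485 m.
y = R·ln tan(π/4 + φ/2) = 6378137 × -0.025996116 = -165806.790 m.

x -15958617 m, y -165807 m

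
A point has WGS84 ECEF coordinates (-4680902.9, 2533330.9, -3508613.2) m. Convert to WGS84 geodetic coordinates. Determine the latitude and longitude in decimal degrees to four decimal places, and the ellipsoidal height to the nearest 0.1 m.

λ = atan2(Y, X) = 151.57749952°; p = √(X²+Y²) = 5322463.5 m.
Bowring's method on WGS84 (a = 6378137 m, b = 6356752.314 m) gives φ = -33.57020009°, h = 3234.902 m.

lat -33.5702°, lon 151.5775°, h 3234.9 m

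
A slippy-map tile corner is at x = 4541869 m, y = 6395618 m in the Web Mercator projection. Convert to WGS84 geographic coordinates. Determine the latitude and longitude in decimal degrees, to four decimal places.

R = 6378137 m. λ = x/R = 40.80030341°.
φ = 2·arctan(exp(y/R)) − 90° = 2·arctan(2.72574) − 90° = 49.70659811°.

lat 49.7066°, lon 40.8003°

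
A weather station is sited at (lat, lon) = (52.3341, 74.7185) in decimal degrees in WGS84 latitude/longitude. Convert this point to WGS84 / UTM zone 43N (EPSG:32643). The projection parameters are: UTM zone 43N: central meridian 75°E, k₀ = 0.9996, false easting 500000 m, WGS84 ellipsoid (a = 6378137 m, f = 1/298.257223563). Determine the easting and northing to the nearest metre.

E 480819 m, N 5798236 m

Zone 43 central meridian λ₀ = 6×43 − 183 = 75°; Δλ = -0.2815°.
Transverse Mercator on WGS84 with k₀ = 0.9996 gives E = 480819.088 m, N = 5798236.123 m.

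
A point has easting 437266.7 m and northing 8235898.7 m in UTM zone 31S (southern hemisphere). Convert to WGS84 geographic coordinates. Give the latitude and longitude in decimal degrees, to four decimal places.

Zone 31S: λ₀ = 3°, k₀ = 0.9996, false easting 500000 m, false northing 10000000 m.
Meridian distance M = (N − FN)/k₀ = -1764807.2 m.
Inverse transverse Mercator on WGS84 gives φ = -15.95550033°, λ = 2.41379960°.

lat -15.9555°, lon 2.4138°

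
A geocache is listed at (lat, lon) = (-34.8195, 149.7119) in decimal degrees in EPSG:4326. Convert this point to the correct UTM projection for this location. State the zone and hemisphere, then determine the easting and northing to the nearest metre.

Longitude 149.7119° lies in the 6° band [144°, 150°), giving zone 55; latitude is south of the equator, so 55S.
Zone 55 central meridian λ₀ = 6×55 − 183 = 147°; Δλ = +2.7119°.
Transverse Mercator on WGS84 with k₀ = 0.9996 gives E = 748040.037 m, N = 6143620.153 m.

Zone 55S: E 748040 m, N 6143620 m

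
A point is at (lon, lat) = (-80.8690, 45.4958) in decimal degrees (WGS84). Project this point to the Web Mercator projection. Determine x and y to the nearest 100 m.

Web Mercator is spherical with R = a = 6378137 m.
x = R·λ = 6378137 × -1.411430313 = -9002295.901 m.
y = R·ln tan(π/4 + φ/2) = 6378137 × 0.893664671 = 5699915.707 m.

x -9002300 m, y 5699900 m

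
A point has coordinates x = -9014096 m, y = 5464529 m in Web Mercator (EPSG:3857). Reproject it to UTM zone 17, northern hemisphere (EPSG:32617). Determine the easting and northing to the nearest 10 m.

E 502000 m, N 4871220 m

Web Mercator inverse (R = 6378137 m) → φ = 43.99409877°, λ = -80.97500209°.
UTM 17N forward: E = 502004.384 m, N = 4871217.708 m.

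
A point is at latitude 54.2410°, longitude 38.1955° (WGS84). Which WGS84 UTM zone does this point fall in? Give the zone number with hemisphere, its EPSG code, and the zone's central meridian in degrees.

Zone 37N (EPSG:32637), central meridian 39°

UTM zone = ⌊(λ + 180)/6⌋ + 1; 38.1955° ∈ [36°, 42°) → zone 37.
Hemisphere: N (φ ≥ 0).
Central meridian λ₀ = 6×37 − 183 = 39°.
EPSG code: 32637.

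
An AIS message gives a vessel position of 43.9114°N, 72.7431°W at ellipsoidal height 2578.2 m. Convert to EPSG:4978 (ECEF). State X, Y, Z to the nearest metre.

WGS84: a = 6378137 m, e² = 0.006694380; N(φ) = a/√(1−e²sin²φ) = 6388430.762 m.
X = (N+h)·cosφ·cosλ = 1365856.390 m; Y = (N+h)·cosφ·sinλ = -4396906.656 m; Z = (N(1−e²)+h)·sinφ = 4402792.908 m.

X 1365856 m, Y -4396907 m, Z 4402793 m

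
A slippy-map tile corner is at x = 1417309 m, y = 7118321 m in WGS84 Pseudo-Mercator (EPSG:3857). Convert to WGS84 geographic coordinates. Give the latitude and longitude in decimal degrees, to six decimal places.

R = 6378137 m. λ = x/R = 12.73190337°.
φ = 2·arctan(exp(y/R)) − 90° = 2·arctan(3.05277) − 90° = 53.72540041°.

lat 53.725400°, lon 12.731903°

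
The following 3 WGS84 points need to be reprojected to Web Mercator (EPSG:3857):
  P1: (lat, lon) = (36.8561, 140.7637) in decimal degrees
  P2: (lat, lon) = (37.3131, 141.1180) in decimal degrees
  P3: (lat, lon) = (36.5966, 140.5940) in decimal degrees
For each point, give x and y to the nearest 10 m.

P1: x 15669740 m, y 4419070 m; P2: x 15709180 m, y 4482840 m; P3: x 15650850 m, y 4383030 m

Web Mercator: x = R·λ, y = R·ln tan(π/4+φ/2), R = 6378137 m.
P1 (36.8561°, 140.7637°) → (15669743.406, 4419067.918) m.
P2 (37.3131°, 141.1180°) → (15709183.902, 4482839.212) m.
P3 (36.5966°, 140.5940°) → (15650852.489, 4383026.204) m.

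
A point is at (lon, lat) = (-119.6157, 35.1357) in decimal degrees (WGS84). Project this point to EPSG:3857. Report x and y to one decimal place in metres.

Web Mercator is spherical with R = a = 6378137 m.
x = R·λ = 6378137 × -2.087687802 = -13315558.815 m.
y = R·ln tan(π/4 + φ/2) = 6378137 × 0.655730279 = 4182337.557 m.

x -13315558.8 m, y 4182337.6 m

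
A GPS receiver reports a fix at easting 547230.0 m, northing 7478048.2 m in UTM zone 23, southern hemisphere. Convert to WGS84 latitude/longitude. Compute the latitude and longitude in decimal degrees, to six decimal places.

lat -22.804500°, lon -44.539800°

Zone 23S: λ₀ = -45°, k₀ = 0.9996, false easting 500000 m, false northing 10000000 m.
Meridian distance M = (N − FN)/k₀ = -2522961.0 m.
Inverse transverse Mercator on WGS84 gives φ = -22.80450042°, λ = -44.53980002°.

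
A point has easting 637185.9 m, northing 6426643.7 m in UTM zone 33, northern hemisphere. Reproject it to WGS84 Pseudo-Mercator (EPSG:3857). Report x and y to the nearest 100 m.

x 1927900 m, y 7959000 m

Unproject from UTM 33N (λ₀ = 15°) → φ = 57.96029987°, λ = 17.31859992°.
Web Mercator (R = 6378137 m): x = 1927897.724 m, y = 7958982.397 m.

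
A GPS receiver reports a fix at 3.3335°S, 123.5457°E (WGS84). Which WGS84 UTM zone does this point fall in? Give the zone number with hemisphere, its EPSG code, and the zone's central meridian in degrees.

Zone 51S (EPSG:32751), central meridian 123°

UTM zone = ⌊(λ + 180)/6⌋ + 1; 123.5457° ∈ [120°, 126°) → zone 51.
Hemisphere: S (φ < 0).
Central meridian λ₀ = 6×51 − 183 = 123°.
EPSG code: 32751.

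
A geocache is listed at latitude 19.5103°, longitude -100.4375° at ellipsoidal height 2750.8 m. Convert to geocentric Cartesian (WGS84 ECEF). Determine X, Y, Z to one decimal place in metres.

X -1090012.0 m, Y -5917193.8 m, Z 2117595.8 m

WGS84: a = 6378137 m, e² = 0.006694380; N(φ) = a/√(1−e²sin²φ) = 6380519.587 m.
X = (N+h)·cosφ·cosλ = -1090012.023 m; Y = (N+h)·cosφ·sinλ = -5917193.835 m; Z = (N(1−e²)+h)·sinφ = 2117595.761 m.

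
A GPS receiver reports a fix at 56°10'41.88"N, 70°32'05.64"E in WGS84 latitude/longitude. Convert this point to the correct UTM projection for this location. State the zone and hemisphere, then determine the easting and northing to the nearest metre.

Longitude 70.5349° lies in the 6° band [66°, 72°), giving zone 42; latitude is north of the equator, so 42N.
Zone 42 central meridian λ₀ = 6×42 − 183 = 69°; Δλ = +1.5349°.
Transverse Mercator on WGS84 with k₀ = 0.9996 gives E = 595282.836 m, N = 6226984.576 m.

Zone 42N: E 595283 m, N 6226985 m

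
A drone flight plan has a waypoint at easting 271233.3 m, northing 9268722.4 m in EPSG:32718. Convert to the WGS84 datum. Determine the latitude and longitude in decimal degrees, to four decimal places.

Zone 18S: λ₀ = -75°, k₀ = 0.9996, false easting 500000 m, false northing 10000000 m.
Meridian distance M = (N − FN)/k₀ = -731570.2 m.
Inverse transverse Mercator on WGS84 gives φ = -6.61149970°, λ = -77.06909958°.

lat -6.6115°, lon -77.0691°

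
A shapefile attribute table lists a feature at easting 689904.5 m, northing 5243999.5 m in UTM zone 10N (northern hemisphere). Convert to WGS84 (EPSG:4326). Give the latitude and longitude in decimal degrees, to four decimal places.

Zone 10N: λ₀ = -123°, k₀ = 0.9996, false easting 500000 m.
Meridian distance M = (N − FN)/k₀ = 5246097.9 m.
Inverse transverse Mercator on WGS84 gives φ = 47.32190012°, λ = -120.48689974°.

lat 47.3219°, lon -120.4869°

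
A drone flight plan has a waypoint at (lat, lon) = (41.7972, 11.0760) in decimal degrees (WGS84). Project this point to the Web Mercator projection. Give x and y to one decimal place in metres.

x 1232974.7 m, y 5130649.2 m

Web Mercator is spherical with R = a = 6378137 m.
x = R·λ = 6378137 × 0.193312668 = 1232974.680 m.
y = R·ln tan(π/4 + φ/2) = 6378137 × 0.804411889 = 5130649.230 m.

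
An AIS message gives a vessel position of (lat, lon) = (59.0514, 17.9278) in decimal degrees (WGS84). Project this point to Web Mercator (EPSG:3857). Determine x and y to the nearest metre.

Web Mercator is spherical with R = a = 6378137 m.
x = R·λ = 6378137 × 0.312899138 = 1995713.567 m.
y = R·ln tan(π/4 + φ/2) = 6378137 × 1.284309933 = 8191504.701 m.

x 1995714 m, y 8191505 m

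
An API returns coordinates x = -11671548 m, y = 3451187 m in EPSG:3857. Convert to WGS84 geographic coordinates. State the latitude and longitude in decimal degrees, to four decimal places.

R = 6378137 m. λ = x/R = -104.84729958°.
φ = 2·arctan(exp(y/R)) − 90° = 2·arctan(1.71789) − 90° = 29.59180222°.

lat 29.5918°, lon -104.8473°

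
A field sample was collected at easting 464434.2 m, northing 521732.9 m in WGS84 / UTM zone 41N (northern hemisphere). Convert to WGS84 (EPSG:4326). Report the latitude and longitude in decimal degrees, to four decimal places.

lat 4.7201°, lon 62.6793°

Zone 41N: λ₀ = 63°, k₀ = 0.9996, false easting 500000 m.
Meridian distance M = (N − FN)/k₀ = 521941.7 m.
Inverse transverse Mercator on WGS84 gives φ = 4.72010003°, λ = 62.67930041°.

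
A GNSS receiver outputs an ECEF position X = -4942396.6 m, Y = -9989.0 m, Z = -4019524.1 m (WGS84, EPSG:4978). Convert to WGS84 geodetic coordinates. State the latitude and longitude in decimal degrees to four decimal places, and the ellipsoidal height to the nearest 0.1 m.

λ = atan2(Y, X) = -179.88420056°; p = √(X²+Y²) = 4942406.7 m.
Bowring's method on WGS84 (a = 6378137 m, b = 6356752.314 m) gives φ = -39.30899976°, h = 956.092 m.

lat -39.3090°, lon -179.8842°, h 956.1 m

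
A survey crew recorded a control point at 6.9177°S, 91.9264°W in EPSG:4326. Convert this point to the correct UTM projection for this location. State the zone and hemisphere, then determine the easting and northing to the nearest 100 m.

Longitude -91.9264° lies in the 6° band [-96°, -90°), giving zone 15; latitude is south of the equator, so 15S.
Zone 15 central meridian λ₀ = 6×15 − 183 = -93°; Δλ = +1.0736°.
Transverse Mercator on WGS84 with k₀ = 0.9996 gives E = 618607.662 m, N = 9235215.246 m.

Zone 15S: E 618600 m, N 9235200 m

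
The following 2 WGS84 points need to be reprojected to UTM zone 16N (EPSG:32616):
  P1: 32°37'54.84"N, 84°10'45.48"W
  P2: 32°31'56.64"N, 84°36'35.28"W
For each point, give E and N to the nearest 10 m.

UTM zone 16N: λ₀ = -87°, k₀ = 0.9996.
P1 (32.6319°, -84.1793°) → (764631.827, 3613994.875) m.
P2 (32.5324°, -84.6098°) → (724480.526, 3601969.633) m.

P1: E 764630 m, N 3613990 m; P2: E 724480 m, N 3601970 m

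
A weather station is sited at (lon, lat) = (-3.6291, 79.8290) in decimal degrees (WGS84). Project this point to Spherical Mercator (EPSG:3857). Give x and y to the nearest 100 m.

Web Mercator is spherical with R = a = 6378137 m.
x = R·λ = 6378137 × -0.063339744 = -403989.564 m.
y = R·ln tan(π/4 + φ/2) = 6378137 × 2.419202737 = 15430006.489 m.

x -404000 m, y 15430000 m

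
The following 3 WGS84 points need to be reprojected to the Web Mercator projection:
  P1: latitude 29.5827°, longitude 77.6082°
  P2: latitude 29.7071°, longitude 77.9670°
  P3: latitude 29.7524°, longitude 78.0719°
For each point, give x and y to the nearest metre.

P1: x 8639305 m, y 3450022 m; P2: x 8679247 m, y 3465956 m; P3: x 8690924 m, y 3471763 m

Web Mercator: x = R·λ, y = R·ln tan(π/4+φ/2), R = 6378137 m.
P1 (29.5827°, 77.6082°) → (8639305.305, 3450021.810) m.
P2 (29.7071°, 77.9670°) → (8679246.739, 3465955.568) m.
P3 (29.7524°, 78.0719°) → (8690924.153, 3471762.711) m.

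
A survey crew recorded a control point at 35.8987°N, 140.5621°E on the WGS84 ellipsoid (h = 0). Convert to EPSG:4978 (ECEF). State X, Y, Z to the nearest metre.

X -3994867 m, Y 3285849 m, Z 3719092 m

WGS84: a = 6378137 m, e² = 0.006694380; N(φ) = a/√(1−e²sin²φ) = 6385489.659 m.
X = (N+h)·cosφ·cosλ = -3994867.081 m; Y = (N+h)·cosφ·sinλ = 3285848.691 m; Z = (N(1−e²)+h)·sinφ = 3719092.447 m.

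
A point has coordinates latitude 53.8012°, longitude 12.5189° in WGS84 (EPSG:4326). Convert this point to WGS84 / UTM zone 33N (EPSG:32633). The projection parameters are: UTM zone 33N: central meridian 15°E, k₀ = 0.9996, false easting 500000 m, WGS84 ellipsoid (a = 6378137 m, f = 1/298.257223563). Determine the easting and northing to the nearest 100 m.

E 336600 m, N 5964300 m

Zone 33 central meridian λ₀ = 6×33 − 183 = 15°; Δλ = -2.4811°.
Transverse Mercator on WGS84 with k₀ = 0.9996 gives E = 336606.552 m, N = 5964259.069 m.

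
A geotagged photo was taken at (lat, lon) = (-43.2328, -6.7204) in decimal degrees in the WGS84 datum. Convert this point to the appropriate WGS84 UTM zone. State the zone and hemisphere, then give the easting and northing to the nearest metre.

Zone 29S: E 685107 m, N 5210810 m

Longitude -6.7204° lies in the 6° band [-12°, -6°), giving zone 29; latitude is south of the equator, so 29S.
Zone 29 central meridian λ₀ = 6×29 − 183 = -9°; Δλ = +2.2796°.
Transverse Mercator on WGS84 with k₀ = 0.9996 gives E = 685106.511 m, N = 5210809.648 m.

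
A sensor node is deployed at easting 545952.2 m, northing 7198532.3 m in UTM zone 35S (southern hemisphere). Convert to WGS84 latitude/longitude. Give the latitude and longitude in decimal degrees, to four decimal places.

lat -25.3291°, lon 27.4566°

Zone 35S: λ₀ = 27°, k₀ = 0.9996, false easting 500000 m, false northing 10000000 m.
Meridian distance M = (N − FN)/k₀ = -2802588.7 m.
Inverse transverse Mercator on WGS84 gives φ = -25.32910031°, λ = 27.45660003°.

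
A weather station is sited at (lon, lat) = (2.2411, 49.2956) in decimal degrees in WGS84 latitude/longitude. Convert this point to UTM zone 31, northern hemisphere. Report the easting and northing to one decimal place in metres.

Zone 31 central meridian λ₀ = 6×31 − 183 = 3°; Δλ = -0.7589°.
Transverse Mercator on WGS84 with k₀ = 0.9996 gives E = 444821.606 m, N = 5460594.108 m.

E 444821.6 m, N 5460594.1 m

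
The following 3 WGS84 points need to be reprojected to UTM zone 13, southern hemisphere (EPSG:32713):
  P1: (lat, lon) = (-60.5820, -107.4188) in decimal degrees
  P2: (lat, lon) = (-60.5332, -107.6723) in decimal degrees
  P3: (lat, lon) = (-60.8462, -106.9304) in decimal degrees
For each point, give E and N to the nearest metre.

UTM zone 13S: λ₀ = -105°, k₀ = 0.9996.
P1 (-60.5820°, -107.4188°) → (367482.006, 3281332.871) m.
P2 (-60.5332°, -107.6723°) → (353377.754, 3286227.381) m.
P3 (-60.8462°, -106.9304°) → (395098.702, 3252799.893) m.

P1: E 367482 m, N 3281333 m; P2: E 353378 m, N 3286227 m; P3: E 395099 m, N 3252800 m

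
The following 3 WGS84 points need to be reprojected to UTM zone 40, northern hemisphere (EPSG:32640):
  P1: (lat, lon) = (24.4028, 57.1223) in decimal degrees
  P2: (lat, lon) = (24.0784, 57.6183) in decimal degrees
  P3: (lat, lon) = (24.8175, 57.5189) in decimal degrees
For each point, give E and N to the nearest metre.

UTM zone 40N: λ₀ = 57°, k₀ = 0.9996.
P1 (24.4028°, 57.1223°) → (512400.247, 2698828.748) m.
P2 (24.0784°, 57.6183°) → (562850.619, 2663044.915) m.
P3 (24.8175°, 57.5189°) → (552439.596, 2744839.700) m.

P1: E 512400 m, N 2698829 m; P2: E 562851 m, N 2663045 m; P3: E 552440 m, N 2744840 m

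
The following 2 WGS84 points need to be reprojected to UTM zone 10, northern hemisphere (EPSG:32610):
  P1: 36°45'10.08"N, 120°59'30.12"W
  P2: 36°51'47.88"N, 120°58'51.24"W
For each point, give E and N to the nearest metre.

P1: E 679278 m, N 4069331 m; P2: E 679983 m, N 4081611 m

UTM zone 10N: λ₀ = -123°, k₀ = 0.9996.
P1 (36.7528°, -120.9917°) → (679277.953, 4069330.731) m.
P2 (36.8633°, -120.9809°) → (679983.210, 4081610.910) m.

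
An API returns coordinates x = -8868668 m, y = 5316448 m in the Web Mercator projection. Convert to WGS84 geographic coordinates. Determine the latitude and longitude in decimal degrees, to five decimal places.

R = 6378137 m. λ = x/R = -79.66860014°.
φ = 2·arctan(exp(y/R)) − 90° = 2·arctan(2.30146) − 90° = 43.02940067°.

lat 43.02940°, lon -79.66860°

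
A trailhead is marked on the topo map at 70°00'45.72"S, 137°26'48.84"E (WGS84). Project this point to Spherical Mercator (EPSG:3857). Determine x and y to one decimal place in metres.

x 15300518.9 m, y -11072850.5 m

Web Mercator is spherical with R = a = 6378137 m.
x = R·λ = 6378137 × 2.398900952 = 15300518.919 m.
y = R·ln tan(π/4 + φ/2) = 6378137 × -1.736063441 = -11072850.469 m.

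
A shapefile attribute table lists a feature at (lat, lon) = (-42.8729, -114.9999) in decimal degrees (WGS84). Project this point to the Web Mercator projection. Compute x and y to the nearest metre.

Web Mercator is spherical with R = a = 6378137 m.
x = R·λ = 6378137 × -2.007126894 = -12801730.309 m.
y = R·ln tan(π/4 + φ/2) = 6378137 × -0.829810632 = -5292645.897 m.

x -12801730 m, y -5292646 m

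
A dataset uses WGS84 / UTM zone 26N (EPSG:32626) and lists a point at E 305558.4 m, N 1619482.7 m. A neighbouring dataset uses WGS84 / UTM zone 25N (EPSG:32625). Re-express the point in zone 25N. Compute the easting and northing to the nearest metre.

E 952047 m, N 1622896 m

UTM 26N → geographic: φ = 14.64180044°, λ = -28.80540029°.
UTM 25N (λ₀ = -33°) forward: E = 952047.385 m, N = 1622896.300 m.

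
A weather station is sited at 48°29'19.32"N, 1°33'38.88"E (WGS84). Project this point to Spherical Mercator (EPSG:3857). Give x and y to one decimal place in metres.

x 173747.5 m, y 6188545.6 m

Web Mercator is spherical with R = a = 6378137 m.
x = R·λ = 6378137 × 0.027241099 = 173747.461 m.
y = R·ln tan(π/4 + φ/2) = 6378137 × 0.970274805 = 6188545.632 m.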